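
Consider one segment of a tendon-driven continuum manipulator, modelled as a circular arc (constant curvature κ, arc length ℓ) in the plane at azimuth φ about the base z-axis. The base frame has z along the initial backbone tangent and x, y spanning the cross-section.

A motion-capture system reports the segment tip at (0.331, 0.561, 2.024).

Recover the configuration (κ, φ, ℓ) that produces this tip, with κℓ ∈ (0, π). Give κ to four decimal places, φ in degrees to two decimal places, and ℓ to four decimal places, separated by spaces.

0.2882 59.46 2.1610

ρ = √(x²+y²) = √(0.331² + 0.561²) = 0.65137
φ = atan2(y, x) mod 360° = atan2(0.561, 0.331) = 59.4586°
|p|² = ρ² + z² = 0.65137² + 2.024² = 4.52086
κ = 2ρ / |p|² = 2×0.65137 / 4.52086 = 0.28816
θ = 2·atan2(ρ, z) = 2·atan2(0.65137, 2.024) = 0.62271 rad
ℓ = θ/κ = 0.62271/0.28816 = 2.16098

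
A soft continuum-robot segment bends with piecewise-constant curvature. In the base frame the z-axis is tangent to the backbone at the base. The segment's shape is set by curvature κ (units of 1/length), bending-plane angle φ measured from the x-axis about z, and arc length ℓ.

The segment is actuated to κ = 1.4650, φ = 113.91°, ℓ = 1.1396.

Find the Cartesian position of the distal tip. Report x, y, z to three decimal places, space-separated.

-0.304 0.686 0.679

θ = κ·ℓ = 1.4650 × 1.1396 = 1.66951 rad
ρ = (1 − cos θ)/κ = (1 − -0.09856)/1.4650 = 0.74987
z = sin θ / κ = 0.99513/1.4650 = 0.67927
x = ρ cos φ = 0.74987 × cos(113.91°) = -0.30392
y = ρ sin φ = 0.74987 × sin(113.91°) = 0.68552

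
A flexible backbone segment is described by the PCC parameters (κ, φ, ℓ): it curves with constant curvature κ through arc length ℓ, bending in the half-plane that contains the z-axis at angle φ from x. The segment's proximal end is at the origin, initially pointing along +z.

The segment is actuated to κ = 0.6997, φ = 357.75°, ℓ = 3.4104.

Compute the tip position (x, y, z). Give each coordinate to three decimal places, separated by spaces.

2.468 -0.097 0.980

θ = κ·ℓ = 0.6997 × 3.4104 = 2.38626 rad
ρ = (1 − cos θ)/κ = (1 − -0.72804)/0.6997 = 2.46969
z = sin θ / κ = 0.68553/0.6997 = 0.97975
x = ρ cos φ = 2.46969 × cos(357.75°) = 2.46778
y = ρ sin φ = 2.46969 × sin(357.75°) = -0.09696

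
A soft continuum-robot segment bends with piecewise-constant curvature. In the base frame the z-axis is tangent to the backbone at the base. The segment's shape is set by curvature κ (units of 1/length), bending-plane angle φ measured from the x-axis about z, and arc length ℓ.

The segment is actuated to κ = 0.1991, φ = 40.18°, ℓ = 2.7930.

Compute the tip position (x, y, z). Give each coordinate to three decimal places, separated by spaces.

0.578 0.488 2.651

θ = κ·ℓ = 0.1991 × 2.7930 = 0.55609 rad
ρ = (1 − cos θ)/κ = (1 − 0.84933)/0.1991 = 0.75677
z = sin θ / κ = 0.52787/0.1991 = 2.65126
x = ρ cos φ = 0.75677 × cos(40.18°) = 0.57819
y = ρ sin φ = 0.75677 × sin(40.18°) = 0.48826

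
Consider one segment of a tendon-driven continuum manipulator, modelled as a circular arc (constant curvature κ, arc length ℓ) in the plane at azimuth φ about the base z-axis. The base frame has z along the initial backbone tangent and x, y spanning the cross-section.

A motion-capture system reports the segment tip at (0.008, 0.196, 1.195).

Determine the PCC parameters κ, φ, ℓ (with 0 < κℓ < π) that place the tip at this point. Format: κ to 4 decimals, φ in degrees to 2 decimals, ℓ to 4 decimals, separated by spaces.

ρ = √(x²+y²) = √(0.008² + 0.196²) = 0.19616
φ = atan2(y, x) mod 360° = atan2(0.196, 0.008) = 87.6627°
|p|² = ρ² + z² = 0.19616² + 1.195² = 1.46651
κ = 2ρ / |p|² = 2×0.19616 / 1.46651 = 0.26752
θ = 2·atan2(ρ, z) = 2·atan2(0.19616, 1.195) = 0.32540 rad
ℓ = θ/κ = 0.32540/0.26752 = 1.21635

0.2675 87.66 1.2164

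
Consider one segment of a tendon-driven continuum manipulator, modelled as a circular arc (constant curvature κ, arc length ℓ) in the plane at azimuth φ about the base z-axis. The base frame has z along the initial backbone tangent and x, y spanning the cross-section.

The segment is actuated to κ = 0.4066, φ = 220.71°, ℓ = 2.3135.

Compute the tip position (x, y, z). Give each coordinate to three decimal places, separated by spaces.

-0.766 -0.659 1.987

θ = κ·ℓ = 0.4066 × 2.3135 = 0.94067 rad
ρ = (1 − cos θ)/κ = (1 − 0.58925)/0.4066 = 1.01021
z = sin θ / κ = 0.80795/0.4066 = 1.98709
x = ρ cos φ = 1.01021 × cos(220.71°) = -0.76576
y = ρ sin φ = 1.01021 × sin(220.71°) = -0.65889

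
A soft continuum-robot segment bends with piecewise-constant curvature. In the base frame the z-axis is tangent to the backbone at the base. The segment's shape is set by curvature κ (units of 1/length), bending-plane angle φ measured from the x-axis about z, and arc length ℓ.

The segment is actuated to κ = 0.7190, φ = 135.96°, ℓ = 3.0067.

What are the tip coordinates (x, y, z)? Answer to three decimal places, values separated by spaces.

-1.557 1.506 1.155

θ = κ·ℓ = 0.7190 × 3.0067 = 2.16182 rad
ρ = (1 − cos θ)/κ = (1 − -0.55721)/0.7190 = 2.16580
z = sin θ / κ = 0.83037/0.7190 = 1.15490
x = ρ cos φ = 2.16580 × cos(135.96°) = -1.55689
y = ρ sin φ = 2.16580 × sin(135.96°) = 1.50558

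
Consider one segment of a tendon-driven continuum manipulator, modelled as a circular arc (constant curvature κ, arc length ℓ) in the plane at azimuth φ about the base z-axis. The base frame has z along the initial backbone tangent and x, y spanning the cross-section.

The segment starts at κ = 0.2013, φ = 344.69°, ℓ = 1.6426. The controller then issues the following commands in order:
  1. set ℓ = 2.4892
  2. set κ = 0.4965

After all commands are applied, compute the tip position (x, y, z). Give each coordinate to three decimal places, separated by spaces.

initial: κ=0.2013, φ=344.69°, ℓ=1.6426
cmd 1: set ℓ=2.4892 → (κ,φ,ℓ)=(0.2013,344.69°,2.4892) → tip=(0.5890,-0.1612,2.3863)
cmd 2: set κ=0.4965 → (κ,φ,ℓ)=(0.4965,344.69°,2.4892) → tip=(1.3041,-0.3570,1.9022)

1.304 -0.357 1.902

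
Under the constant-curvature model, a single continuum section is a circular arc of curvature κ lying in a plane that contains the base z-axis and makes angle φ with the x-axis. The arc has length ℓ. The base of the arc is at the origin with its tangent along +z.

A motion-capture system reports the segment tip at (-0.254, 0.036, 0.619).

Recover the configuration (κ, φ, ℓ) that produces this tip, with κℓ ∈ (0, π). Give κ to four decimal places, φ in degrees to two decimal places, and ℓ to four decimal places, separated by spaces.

1.1428 171.93 0.6876

ρ = √(x²+y²) = √(-0.254² + 0.036²) = 0.25654
φ = atan2(y, x) mod 360° = atan2(0.036, -0.254) = 171.9331°
|p|² = ρ² + z² = 0.25654² + 0.619² = 0.44897
κ = 2ρ / |p|² = 2×0.25654 / 0.44897 = 1.14278
θ = 2·atan2(ρ, z) = 2·atan2(0.25654, 0.619) = 0.78579 rad
ℓ = θ/κ = 0.78579/1.14278 = 0.68761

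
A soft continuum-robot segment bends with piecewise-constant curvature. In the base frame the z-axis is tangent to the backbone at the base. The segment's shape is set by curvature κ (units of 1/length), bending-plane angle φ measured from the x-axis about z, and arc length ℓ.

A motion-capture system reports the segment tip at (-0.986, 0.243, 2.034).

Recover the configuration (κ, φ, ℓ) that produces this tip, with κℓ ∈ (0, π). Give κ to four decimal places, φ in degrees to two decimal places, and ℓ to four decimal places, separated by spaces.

0.3930 166.16 2.3567

ρ = √(x²+y²) = √(-0.986² + 0.243²) = 1.01550
φ = atan2(y, x) mod 360° = atan2(0.243, -0.986) = 166.1553°
|p|² = ρ² + z² = 1.01550² + 2.034² = 5.16840
κ = 2ρ / |p|² = 2×1.01550 / 5.16840 = 0.39297
θ = 2·atan2(ρ, z) = 2·atan2(1.01550, 2.034) = 0.92612 rad
ℓ = θ/κ = 0.92612/0.39297 = 2.35674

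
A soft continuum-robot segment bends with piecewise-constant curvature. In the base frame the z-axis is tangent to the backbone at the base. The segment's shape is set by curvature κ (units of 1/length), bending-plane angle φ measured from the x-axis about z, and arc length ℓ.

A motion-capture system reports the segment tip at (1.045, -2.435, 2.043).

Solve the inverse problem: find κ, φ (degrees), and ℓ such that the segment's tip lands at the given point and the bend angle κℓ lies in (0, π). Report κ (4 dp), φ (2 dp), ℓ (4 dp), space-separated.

ρ = √(x²+y²) = √(1.045² + -2.435²) = 2.64976
φ = atan2(y, x) mod 360° = atan2(-2.435, 1.045) = 293.2270°
|p|² = ρ² + z² = 2.64976² + 2.043² = 11.19510
κ = 2ρ / |p|² = 2×2.64976 / 11.19510 = 0.47338
θ = 2·atan2(ρ, z) = 2·atan2(2.64976, 2.043) = 1.82797 rad
ℓ = θ/κ = 1.82797/0.47338 = 3.86152

0.4734 293.23 3.8615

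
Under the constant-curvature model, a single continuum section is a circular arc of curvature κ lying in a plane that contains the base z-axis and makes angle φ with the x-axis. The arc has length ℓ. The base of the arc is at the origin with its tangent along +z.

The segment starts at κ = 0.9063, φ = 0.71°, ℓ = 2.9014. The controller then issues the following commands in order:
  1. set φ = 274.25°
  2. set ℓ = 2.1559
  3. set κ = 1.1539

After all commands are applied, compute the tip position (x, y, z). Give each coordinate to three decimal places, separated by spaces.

initial: κ=0.9063, φ=0.71°, ℓ=2.9014
cmd 1: set φ=274.25° → (κ,φ,ℓ)=(0.9063,274.25°,2.9014) → tip=(0.1531,-2.0596,0.5406)
cmd 2: set ℓ=2.1559 → (κ,φ,ℓ)=(0.9063,274.25°,2.1559) → tip=(0.1123,-1.5117,1.0234)
cmd 3: set κ=1.1539 → (κ,φ,ℓ)=(1.1539,274.25°,2.1559) → tip=(0.1152,-1.5502,0.5272)

0.115 -1.550 0.527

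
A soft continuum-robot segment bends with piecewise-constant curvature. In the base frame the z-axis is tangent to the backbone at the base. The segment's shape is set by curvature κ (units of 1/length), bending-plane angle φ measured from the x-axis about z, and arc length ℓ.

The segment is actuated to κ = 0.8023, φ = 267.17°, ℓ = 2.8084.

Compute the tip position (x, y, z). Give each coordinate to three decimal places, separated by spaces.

-0.100 -2.030 0.967

θ = κ·ℓ = 0.8023 × 2.8084 = 2.25318 rad
ρ = (1 − cos θ)/κ = (1 − -0.63064)/0.8023 = 2.03246
z = sin θ / κ = 0.77607/0.8023 = 0.96731
x = ρ cos φ = 2.03246 × cos(267.17°) = -0.10035
y = ρ sin φ = 2.03246 × sin(267.17°) = -2.02998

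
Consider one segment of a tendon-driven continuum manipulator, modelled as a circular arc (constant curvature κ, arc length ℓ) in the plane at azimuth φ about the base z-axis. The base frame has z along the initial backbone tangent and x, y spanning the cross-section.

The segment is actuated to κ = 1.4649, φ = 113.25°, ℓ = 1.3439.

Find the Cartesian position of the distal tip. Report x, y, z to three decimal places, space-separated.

θ = κ·ℓ = 1.4649 × 1.3439 = 1.96868 rad
ρ = (1 − cos θ)/κ = (1 − -0.38747)/1.4649 = 0.94714
z = sin θ / κ = 0.92188/1.4649 = 0.62931
x = ρ cos φ = 0.94714 × cos(113.25°) = -0.37388
y = ρ sin φ = 0.94714 × sin(113.25°) = 0.87023

-0.374 0.870 0.629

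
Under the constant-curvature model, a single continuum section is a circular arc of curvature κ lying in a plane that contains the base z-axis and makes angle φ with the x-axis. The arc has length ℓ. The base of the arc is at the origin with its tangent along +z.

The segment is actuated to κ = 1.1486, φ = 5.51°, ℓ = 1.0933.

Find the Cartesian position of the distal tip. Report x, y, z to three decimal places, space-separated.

0.598 0.058 0.828

θ = κ·ℓ = 1.1486 × 1.0933 = 1.25576 rad
ρ = (1 − cos θ)/κ = (1 − 0.30985)/1.1486 = 0.60086
z = sin θ / κ = 0.95079/1.1486 = 0.82778
x = ρ cos φ = 0.60086 × cos(5.51°) = 0.59809
y = ρ sin φ = 0.60086 × sin(5.51°) = 0.05769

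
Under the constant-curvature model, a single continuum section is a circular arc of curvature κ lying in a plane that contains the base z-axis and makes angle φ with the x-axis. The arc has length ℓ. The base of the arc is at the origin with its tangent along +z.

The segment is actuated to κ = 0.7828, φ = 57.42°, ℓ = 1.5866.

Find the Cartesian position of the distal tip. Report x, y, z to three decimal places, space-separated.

0.466 0.729 1.209

θ = κ·ℓ = 0.7828 × 1.5866 = 1.24199 rad
ρ = (1 − cos θ)/κ = (1 − 0.32291)/0.7828 = 0.86496
z = sin θ / κ = 0.94643/0.7828 = 1.20903
x = ρ cos φ = 0.86496 × cos(57.42°) = 0.46576
y = ρ sin φ = 0.86496 × sin(57.42°) = 0.72885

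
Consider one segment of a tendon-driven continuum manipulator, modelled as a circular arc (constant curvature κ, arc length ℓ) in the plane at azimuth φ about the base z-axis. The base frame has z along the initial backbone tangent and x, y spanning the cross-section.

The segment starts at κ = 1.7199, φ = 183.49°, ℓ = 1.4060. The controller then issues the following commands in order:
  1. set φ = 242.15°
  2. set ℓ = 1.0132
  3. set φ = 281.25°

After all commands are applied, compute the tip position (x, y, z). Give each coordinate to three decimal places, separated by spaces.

initial: κ=1.7199, φ=183.49°, ℓ=1.4060
cmd 1: set φ=242.15° → (κ,φ,ℓ)=(1.7199,242.15°,1.4060) → tip=(-0.4752,-0.8994,0.3849)
cmd 2: set ℓ=1.0132 → (κ,φ,ℓ)=(1.7199,242.15°,1.0132) → tip=(-0.3181,-0.6020,0.5729)
cmd 3: set φ=281.25° → (κ,φ,ℓ)=(1.7199,281.25°,1.0132) → tip=(0.1328,-0.6677,0.5729)

0.133 -0.668 0.573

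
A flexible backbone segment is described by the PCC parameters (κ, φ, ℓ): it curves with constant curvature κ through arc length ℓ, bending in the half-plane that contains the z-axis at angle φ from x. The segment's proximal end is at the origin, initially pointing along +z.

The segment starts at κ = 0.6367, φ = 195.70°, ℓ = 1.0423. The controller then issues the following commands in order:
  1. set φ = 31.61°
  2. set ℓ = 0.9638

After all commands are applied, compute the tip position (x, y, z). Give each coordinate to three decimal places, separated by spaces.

initial: κ=0.6367, φ=195.70°, ℓ=1.0423
cmd 1: set φ=31.61° → (κ,φ,ℓ)=(0.6367,31.61°,1.0423) → tip=(0.2839,0.1747,0.9675)
cmd 2: set ℓ=0.9638 → (κ,φ,ℓ)=(0.6367,31.61°,0.9638) → tip=(0.2440,0.1502,0.9044)

0.244 0.150 0.904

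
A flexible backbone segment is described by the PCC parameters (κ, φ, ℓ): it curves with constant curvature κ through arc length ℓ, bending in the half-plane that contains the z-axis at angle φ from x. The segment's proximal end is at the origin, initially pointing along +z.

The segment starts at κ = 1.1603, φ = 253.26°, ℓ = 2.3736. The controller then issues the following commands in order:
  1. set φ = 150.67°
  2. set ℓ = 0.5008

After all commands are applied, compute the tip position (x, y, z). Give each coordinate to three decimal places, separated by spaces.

initial: κ=1.1603, φ=253.26°, ℓ=2.3736
cmd 1: set φ=150.67° → (κ,φ,ℓ)=(1.1603,150.67°,2.3736) → tip=(-1.4470,0.8130,0.3257)
cmd 2: set ℓ=0.5008 → (κ,φ,ℓ)=(1.1603,150.67°,0.5008) → tip=(-0.1233,0.0693,0.4731)

-0.123 0.069 0.473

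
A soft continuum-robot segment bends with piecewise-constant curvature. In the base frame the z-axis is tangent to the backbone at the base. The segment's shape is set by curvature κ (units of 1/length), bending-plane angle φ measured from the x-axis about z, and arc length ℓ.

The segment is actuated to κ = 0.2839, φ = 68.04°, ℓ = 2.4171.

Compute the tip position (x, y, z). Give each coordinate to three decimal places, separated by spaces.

θ = κ·ℓ = 0.2839 × 2.4171 = 0.68621 rad
ρ = (1 − cos θ)/κ = (1 − 0.77365)/0.2839 = 0.79729
z = sin θ / κ = 0.63361/0.2839 = 2.23182
x = ρ cos φ = 0.79729 × cos(68.04°) = 0.29815
y = ρ sin φ = 0.79729 × sin(68.04°) = 0.73944

0.298 0.739 2.232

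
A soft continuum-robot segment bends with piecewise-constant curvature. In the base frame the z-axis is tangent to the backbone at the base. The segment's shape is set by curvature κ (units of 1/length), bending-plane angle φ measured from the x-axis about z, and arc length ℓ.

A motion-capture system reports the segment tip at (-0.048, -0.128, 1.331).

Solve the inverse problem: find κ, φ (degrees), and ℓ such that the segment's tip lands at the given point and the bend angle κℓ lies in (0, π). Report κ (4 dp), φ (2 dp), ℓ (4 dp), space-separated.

0.1527 249.44 1.3403

ρ = √(x²+y²) = √(-0.048² + -0.128²) = 0.13670
φ = atan2(y, x) mod 360° = atan2(-0.128, -0.048) = 249.4440°
|p|² = ρ² + z² = 0.13670² + 1.331² = 1.79025
κ = 2ρ / |p|² = 2×0.13670 / 1.79025 = 0.15272
θ = 2·atan2(ρ, z) = 2·atan2(0.13670, 1.331) = 0.20470 rad
ℓ = θ/κ = 0.20470/0.15272 = 1.34034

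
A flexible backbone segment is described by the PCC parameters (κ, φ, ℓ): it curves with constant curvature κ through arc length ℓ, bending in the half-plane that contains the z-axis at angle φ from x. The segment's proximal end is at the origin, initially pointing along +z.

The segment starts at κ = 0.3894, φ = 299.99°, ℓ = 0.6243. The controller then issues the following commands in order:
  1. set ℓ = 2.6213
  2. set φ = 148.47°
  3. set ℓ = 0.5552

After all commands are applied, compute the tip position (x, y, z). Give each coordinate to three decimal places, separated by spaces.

-0.051 0.031 0.551

initial: κ=0.3894, φ=299.99°, ℓ=0.6243
cmd 1: set ℓ=2.6213 → (κ,φ,ℓ)=(0.3894,299.99°,2.6213) → tip=(0.6126,-1.0615,2.1892)
cmd 2: set φ=148.47° → (κ,φ,ℓ)=(0.3894,148.47°,2.6213) → tip=(-1.0447,0.6409,2.1892)
cmd 3: set ℓ=0.5552 → (κ,φ,ℓ)=(0.3894,148.47°,0.5552) → tip=(-0.0510,0.0313,0.5509)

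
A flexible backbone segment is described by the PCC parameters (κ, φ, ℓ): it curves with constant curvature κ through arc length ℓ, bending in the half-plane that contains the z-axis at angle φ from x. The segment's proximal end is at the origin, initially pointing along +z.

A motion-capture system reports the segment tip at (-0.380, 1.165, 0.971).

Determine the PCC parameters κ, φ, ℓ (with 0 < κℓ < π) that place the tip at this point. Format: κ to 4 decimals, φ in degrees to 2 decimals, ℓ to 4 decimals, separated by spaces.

1.0026 108.07 1.7968

ρ = √(x²+y²) = √(-0.380² + 1.165²) = 1.22541
φ = atan2(y, x) mod 360° = atan2(1.165, -0.380) = 108.0653°
|p|² = ρ² + z² = 1.22541² + 0.971² = 2.44447
κ = 2ρ / |p|² = 2×1.22541 / 2.44447 = 1.00260
θ = 2·atan2(ρ, z) = 2·atan2(1.22541, 0.971) = 1.80143 rad
ℓ = θ/κ = 1.80143/1.00260 = 1.79676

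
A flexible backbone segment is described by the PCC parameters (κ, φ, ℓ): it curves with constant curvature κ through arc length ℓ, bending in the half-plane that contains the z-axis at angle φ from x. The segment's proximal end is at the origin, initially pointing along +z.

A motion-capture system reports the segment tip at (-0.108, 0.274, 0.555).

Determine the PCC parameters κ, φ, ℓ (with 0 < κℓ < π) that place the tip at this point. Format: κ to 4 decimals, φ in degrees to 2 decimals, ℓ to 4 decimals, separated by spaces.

ρ = √(x²+y²) = √(-0.108² + 0.274²) = 0.29452
φ = atan2(y, x) mod 360° = atan2(0.274, -0.108) = 111.5124°
|p|² = ρ² + z² = 0.29452² + 0.555² = 0.39477
κ = 2ρ / |p|² = 2×0.29452 / 0.39477 = 1.49211
θ = 2·atan2(ρ, z) = 2·atan2(0.29452, 0.555) = 0.97575 rad
ℓ = θ/κ = 0.97575/1.49211 = 0.65394

1.4921 111.51 0.6539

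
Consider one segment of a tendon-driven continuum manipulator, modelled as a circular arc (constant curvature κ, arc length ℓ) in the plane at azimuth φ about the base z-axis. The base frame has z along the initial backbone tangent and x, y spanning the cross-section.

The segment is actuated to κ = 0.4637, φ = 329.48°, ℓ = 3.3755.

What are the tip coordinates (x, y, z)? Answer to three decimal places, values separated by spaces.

θ = κ·ℓ = 0.4637 × 3.3755 = 1.56522 rad
ρ = (1 − cos θ)/κ = (1 − 0.00558)/0.4637 = 2.14454
z = sin θ / κ = 0.99998/0.4637 = 2.15653
x = ρ cos φ = 2.14454 × cos(329.48°) = 1.84742
y = ρ sin φ = 2.14454 × sin(329.48°) = -1.08908

1.847 -1.089 2.157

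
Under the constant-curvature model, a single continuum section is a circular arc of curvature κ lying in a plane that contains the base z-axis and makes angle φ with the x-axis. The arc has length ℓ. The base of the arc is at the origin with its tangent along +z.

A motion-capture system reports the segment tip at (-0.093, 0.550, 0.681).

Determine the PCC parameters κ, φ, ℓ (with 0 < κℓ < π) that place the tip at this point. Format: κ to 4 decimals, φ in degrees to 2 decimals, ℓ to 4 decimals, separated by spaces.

1.4397 99.60 0.9534

ρ = √(x²+y²) = √(-0.093² + 0.550²) = 0.55781
φ = atan2(y, x) mod 360° = atan2(0.550, -0.093) = 99.5974°
|p|² = ρ² + z² = 0.55781² + 0.681² = 0.77491
κ = 2ρ / |p|² = 2×0.55781 / 0.77491 = 1.43967
θ = 2·atan2(ρ, z) = 2·atan2(0.55781, 0.681) = 1.37256 rad
ℓ = θ/κ = 1.37256/1.43967 = 0.95338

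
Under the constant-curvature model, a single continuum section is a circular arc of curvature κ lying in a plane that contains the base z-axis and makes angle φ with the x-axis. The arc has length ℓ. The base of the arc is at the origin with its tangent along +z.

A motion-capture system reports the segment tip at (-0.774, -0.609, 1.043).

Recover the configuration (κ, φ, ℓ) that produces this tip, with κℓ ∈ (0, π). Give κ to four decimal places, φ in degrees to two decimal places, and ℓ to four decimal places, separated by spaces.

ρ = √(x²+y²) = √(-0.774² + -0.609²) = 0.98486
φ = atan2(y, x) mod 360° = atan2(-0.609, -0.774) = 218.1964°
|p|² = ρ² + z² = 0.98486² + 1.043² = 2.05781
κ = 2ρ / |p|² = 2×0.98486 / 2.05781 = 0.95720
θ = 2·atan2(ρ, z) = 2·atan2(0.98486, 1.043) = 1.51347 rad
ℓ = θ/κ = 1.51347/0.95720 = 1.58115

0.9572 218.20 1.5812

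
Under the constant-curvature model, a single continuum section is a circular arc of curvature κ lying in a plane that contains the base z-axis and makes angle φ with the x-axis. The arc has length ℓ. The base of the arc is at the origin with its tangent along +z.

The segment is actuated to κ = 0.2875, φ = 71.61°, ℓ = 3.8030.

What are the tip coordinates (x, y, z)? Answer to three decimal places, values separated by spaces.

0.593 1.784 3.089

θ = κ·ℓ = 0.2875 × 3.8030 = 1.09336 rad
ρ = (1 − cos θ)/κ = (1 − 0.45950)/0.2875 = 1.87999
z = sin θ / κ = 0.88818/0.2875 = 3.08931
x = ρ cos φ = 1.87999 × cos(71.61°) = 0.59311
y = ρ sin φ = 1.87999 × sin(71.61°) = 1.78399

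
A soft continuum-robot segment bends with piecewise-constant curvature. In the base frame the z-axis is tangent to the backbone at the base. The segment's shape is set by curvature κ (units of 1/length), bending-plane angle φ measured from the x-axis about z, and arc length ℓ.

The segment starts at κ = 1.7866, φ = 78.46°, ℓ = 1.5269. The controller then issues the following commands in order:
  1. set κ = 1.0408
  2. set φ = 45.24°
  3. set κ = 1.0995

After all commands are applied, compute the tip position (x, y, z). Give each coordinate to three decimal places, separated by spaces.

initial: κ=1.7866, φ=78.46°, ℓ=1.5269
cmd 1: set κ=1.0408 → (κ,φ,ℓ)=(1.0408,78.46°,1.5269) → tip=(0.1957,0.9587,0.9606)
cmd 2: set φ=45.24° → (κ,φ,ℓ)=(1.0408,45.24°,1.5269) → tip=(0.6890,0.6948,0.9606)
cmd 3: set κ=1.0995 → (κ,φ,ℓ)=(1.0995,45.24°,1.5269) → tip=(0.7095,0.7154,0.9042)

0.709 0.715 0.904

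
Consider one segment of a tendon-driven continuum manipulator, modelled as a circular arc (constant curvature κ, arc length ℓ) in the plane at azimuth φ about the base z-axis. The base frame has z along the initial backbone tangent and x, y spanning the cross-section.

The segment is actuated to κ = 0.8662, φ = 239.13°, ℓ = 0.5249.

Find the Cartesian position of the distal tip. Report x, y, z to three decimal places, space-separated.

-0.060 -0.101 0.507

θ = κ·ℓ = 0.8662 × 0.5249 = 0.45467 rad
ρ = (1 − cos θ)/κ = (1 − 0.89841)/0.8662 = 0.11729
z = sin θ / κ = 0.43916/0.8662 = 0.50700
x = ρ cos φ = 0.11729 × cos(239.13°) = -0.06018
y = ρ sin φ = 0.11729 × sin(239.13°) = -0.10067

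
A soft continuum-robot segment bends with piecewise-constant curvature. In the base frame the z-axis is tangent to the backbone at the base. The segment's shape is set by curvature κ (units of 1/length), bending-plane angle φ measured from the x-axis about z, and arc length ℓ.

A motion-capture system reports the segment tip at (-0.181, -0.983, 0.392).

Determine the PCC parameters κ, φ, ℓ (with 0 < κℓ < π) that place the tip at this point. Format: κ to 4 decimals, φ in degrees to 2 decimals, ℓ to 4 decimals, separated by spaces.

1.7342 259.57 1.3805

ρ = √(x²+y²) = √(-0.181² + -0.983²) = 0.99952
φ = atan2(y, x) mod 360° = atan2(-0.983, -0.181) = 259.5670°
|p|² = ρ² + z² = 0.99952² + 0.392² = 1.15271
κ = 2ρ / |p|² = 2×0.99952 / 1.15271 = 1.73421
θ = 2·atan2(ρ, z) = 2·atan2(0.99952, 0.392) = 2.39409 rad
ℓ = θ/κ = 2.39409/1.73421 = 1.38051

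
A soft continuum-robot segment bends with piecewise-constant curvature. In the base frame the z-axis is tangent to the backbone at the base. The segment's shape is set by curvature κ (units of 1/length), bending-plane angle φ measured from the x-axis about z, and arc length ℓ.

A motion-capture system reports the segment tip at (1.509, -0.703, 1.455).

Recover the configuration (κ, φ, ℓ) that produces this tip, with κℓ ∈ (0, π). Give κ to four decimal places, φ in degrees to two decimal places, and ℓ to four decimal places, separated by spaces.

ρ = √(x²+y²) = √(1.509² + -0.703²) = 1.66472
φ = atan2(y, x) mod 360° = atan2(-0.703, 1.509) = 335.0205°
|p|² = ρ² + z² = 1.66472² + 1.455² = 4.88832
κ = 2ρ / |p|² = 2×1.66472 / 4.88832 = 0.68110
θ = 2·atan2(ρ, z) = 2·atan2(1.66472, 1.455) = 1.70504 rad
ℓ = θ/κ = 1.70504/0.68110 = 2.50336

0.6811 335.02 2.5034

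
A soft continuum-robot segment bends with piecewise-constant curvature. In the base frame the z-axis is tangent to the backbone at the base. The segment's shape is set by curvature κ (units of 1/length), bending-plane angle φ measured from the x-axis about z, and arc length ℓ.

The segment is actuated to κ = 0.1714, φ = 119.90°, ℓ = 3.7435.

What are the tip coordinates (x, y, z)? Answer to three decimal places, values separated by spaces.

-0.578 1.006 3.492

θ = κ·ℓ = 0.1714 × 3.7435 = 0.64164 rad
ρ = (1 − cos θ)/κ = (1 − 0.80112)/0.1714 = 1.16034
z = sin θ / κ = 0.59851/0.1714 = 3.49187
x = ρ cos φ = 1.16034 × cos(119.90°) = -0.57842
y = ρ sin φ = 1.16034 × sin(119.90°) = 1.00589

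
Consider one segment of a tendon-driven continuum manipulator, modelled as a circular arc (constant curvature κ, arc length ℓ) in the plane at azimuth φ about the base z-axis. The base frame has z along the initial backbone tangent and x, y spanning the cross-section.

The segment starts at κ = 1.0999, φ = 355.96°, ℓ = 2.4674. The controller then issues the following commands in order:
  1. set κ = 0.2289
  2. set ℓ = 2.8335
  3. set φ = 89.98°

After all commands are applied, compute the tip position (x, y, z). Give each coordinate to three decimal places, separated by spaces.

initial: κ=1.0999, φ=355.96°, ℓ=2.4674
cmd 1: set κ=0.2289 → (κ,φ,ℓ)=(0.2289,355.96°,2.4674) → tip=(0.6768,-0.0478,2.3383)
cmd 2: set ℓ=2.8335 → (κ,φ,ℓ)=(0.2289,355.96°,2.8335) → tip=(0.8849,-0.0625,2.6390)
cmd 3: set φ=89.98° → (κ,φ,ℓ)=(0.2289,89.98°,2.8335) → tip=(0.0003,0.8871,2.6390)

0.000 0.887 2.639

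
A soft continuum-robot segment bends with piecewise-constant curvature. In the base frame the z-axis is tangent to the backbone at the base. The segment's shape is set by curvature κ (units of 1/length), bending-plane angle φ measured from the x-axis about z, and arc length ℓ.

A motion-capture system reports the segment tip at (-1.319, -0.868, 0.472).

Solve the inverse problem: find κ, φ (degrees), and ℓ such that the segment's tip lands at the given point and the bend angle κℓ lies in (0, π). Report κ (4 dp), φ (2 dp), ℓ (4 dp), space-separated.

ρ = √(x²+y²) = √(-1.319² + -0.868²) = 1.57898
φ = atan2(y, x) mod 360° = atan2(-0.868, -1.319) = 213.3479°
|p|² = ρ² + z² = 1.57898² + 0.472² = 2.71597
κ = 2ρ / |p|² = 2×1.57898 / 2.71597 = 1.16274
θ = 2·atan2(ρ, z) = 2·atan2(1.57898, 0.472) = 2.56065 rad
ℓ = θ/κ = 2.56065/1.16274 = 2.20225

1.1627 213.35 2.2023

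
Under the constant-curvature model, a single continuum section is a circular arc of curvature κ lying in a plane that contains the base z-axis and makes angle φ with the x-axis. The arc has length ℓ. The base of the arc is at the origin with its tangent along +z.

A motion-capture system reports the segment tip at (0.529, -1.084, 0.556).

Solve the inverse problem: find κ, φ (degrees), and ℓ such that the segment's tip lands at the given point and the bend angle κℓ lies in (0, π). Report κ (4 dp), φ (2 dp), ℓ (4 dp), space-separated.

ρ = √(x²+y²) = √(0.529² + -1.084²) = 1.20619
φ = atan2(y, x) mod 360° = atan2(-1.084, 0.529) = 296.0127°
|p|² = ρ² + z² = 1.20619² + 0.556² = 1.76403
κ = 2ρ / |p|² = 2×1.20619 / 1.76403 = 1.36754
θ = 2·atan2(ρ, z) = 2·atan2(1.20619, 0.556) = 2.27774 rad
ℓ = θ/κ = 2.27774/1.36754 = 1.66558

1.3675 296.01 1.6656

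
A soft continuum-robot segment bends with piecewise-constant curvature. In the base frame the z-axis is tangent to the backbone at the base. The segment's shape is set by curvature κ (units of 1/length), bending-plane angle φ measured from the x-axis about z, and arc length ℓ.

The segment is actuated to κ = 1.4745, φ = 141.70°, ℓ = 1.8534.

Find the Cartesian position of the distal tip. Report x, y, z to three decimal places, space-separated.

θ = κ·ℓ = 1.4745 × 1.8534 = 2.73284 rad
ρ = (1 − cos θ)/κ = (1 − -0.91762)/1.4745 = 1.30052
z = sin θ / κ = 0.39747/1.4745 = 0.26956
x = ρ cos φ = 1.30052 × cos(141.70°) = -1.02062
y = ρ sin φ = 1.30052 × sin(141.70°) = 0.80603

-1.021 0.806 0.270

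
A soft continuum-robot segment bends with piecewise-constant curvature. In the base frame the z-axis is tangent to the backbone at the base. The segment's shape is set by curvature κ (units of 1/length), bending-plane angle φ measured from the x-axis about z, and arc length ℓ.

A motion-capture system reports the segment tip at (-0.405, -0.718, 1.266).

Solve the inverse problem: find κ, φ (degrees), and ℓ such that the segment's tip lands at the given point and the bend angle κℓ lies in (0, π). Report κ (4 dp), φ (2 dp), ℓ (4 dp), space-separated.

ρ = √(x²+y²) = √(-0.405² + -0.718²) = 0.82435
φ = atan2(y, x) mod 360° = atan2(-0.718, -0.405) = 240.5741°
|p|² = ρ² + z² = 0.82435² + 1.266² = 2.28231
κ = 2ρ / |p|² = 2×0.82435 / 2.28231 = 0.72238
θ = 2·atan2(ρ, z) = 2·atan2(0.82435, 1.266) = 1.15436 rad
ℓ = θ/κ = 1.15436/0.72238 = 1.59799

0.7224 240.57 1.5980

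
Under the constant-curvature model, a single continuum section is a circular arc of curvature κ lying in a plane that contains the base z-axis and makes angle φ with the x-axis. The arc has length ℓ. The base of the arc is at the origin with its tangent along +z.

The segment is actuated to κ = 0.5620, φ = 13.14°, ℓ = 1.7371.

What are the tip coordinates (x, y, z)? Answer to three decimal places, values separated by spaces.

0.762 0.178 1.474

θ = κ·ℓ = 0.5620 × 1.7371 = 0.97625 rad
ρ = (1 − cos θ)/κ = (1 − 0.56013)/0.5620 = 0.78268
z = sin θ / κ = 0.82840/0.5620 = 1.47403
x = ρ cos φ = 0.78268 × cos(13.14°) = 0.76219
y = ρ sin φ = 0.78268 × sin(13.14°) = 0.17793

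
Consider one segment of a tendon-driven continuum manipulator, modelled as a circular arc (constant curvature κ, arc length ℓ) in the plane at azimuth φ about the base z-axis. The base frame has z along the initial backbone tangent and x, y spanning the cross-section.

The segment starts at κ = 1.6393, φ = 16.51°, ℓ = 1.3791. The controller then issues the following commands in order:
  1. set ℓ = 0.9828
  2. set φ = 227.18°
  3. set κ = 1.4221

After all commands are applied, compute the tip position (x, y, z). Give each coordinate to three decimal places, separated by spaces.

-0.396 -0.427 0.693

initial: κ=1.6393, φ=16.51°, ℓ=1.3791
cmd 1: set ℓ=0.9828 → (κ,φ,ℓ)=(1.6393,16.51°,0.9828) → tip=(0.6084,0.1803,0.6095)
cmd 2: set φ=227.18° → (κ,φ,ℓ)=(1.6393,227.18°,0.9828) → tip=(-0.4313,-0.4655,0.6095)
cmd 3: set κ=1.4221 → (κ,φ,ℓ)=(1.4221,227.18°,0.9828) → tip=(-0.3956,-0.4269,0.6927)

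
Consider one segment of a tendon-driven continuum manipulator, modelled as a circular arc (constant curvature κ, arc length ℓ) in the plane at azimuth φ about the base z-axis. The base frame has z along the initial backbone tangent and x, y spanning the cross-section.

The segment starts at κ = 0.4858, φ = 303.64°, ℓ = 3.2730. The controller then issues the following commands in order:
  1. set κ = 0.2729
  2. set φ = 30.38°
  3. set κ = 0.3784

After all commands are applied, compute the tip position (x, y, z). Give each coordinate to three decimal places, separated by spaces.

initial: κ=0.4858, φ=303.64°, ℓ=3.2730
cmd 1: set κ=0.2729 → (κ,φ,ℓ)=(0.2729,303.64°,3.2730) → tip=(0.7573,-1.1382,2.8548)
cmd 2: set φ=30.38° → (κ,φ,ℓ)=(0.2729,30.38°,3.2730) → tip=(1.1794,0.6914,2.8548)
cmd 3: set κ=0.3784 → (κ,φ,ℓ)=(0.3784,30.38°,3.2730) → tip=(1.5361,0.9005,2.4981)

1.536 0.901 2.498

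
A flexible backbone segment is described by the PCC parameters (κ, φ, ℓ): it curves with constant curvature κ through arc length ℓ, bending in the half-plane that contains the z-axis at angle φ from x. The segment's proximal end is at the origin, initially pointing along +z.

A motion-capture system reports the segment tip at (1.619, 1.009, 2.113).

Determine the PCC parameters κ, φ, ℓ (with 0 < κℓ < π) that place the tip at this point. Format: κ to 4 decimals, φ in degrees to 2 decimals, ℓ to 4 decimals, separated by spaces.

ρ = √(x²+y²) = √(1.619² + 1.009²) = 1.90768
φ = atan2(y, x) mod 360° = atan2(1.009, 1.619) = 31.9322°
|p|² = ρ² + z² = 1.90768² + 2.113² = 8.10401
κ = 2ρ / |p|² = 2×1.90768 / 8.10401 = 0.47080
θ = 2·atan2(ρ, z) = 2·atan2(1.90768, 2.113) = 1.46875 rad
ℓ = θ/κ = 1.46875/0.47080 = 3.11970

0.4708 31.93 3.1197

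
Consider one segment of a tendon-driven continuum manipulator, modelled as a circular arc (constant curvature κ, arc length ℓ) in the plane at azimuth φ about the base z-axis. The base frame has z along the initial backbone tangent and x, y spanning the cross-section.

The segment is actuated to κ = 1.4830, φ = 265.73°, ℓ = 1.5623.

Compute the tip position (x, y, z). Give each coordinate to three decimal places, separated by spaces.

θ = κ·ℓ = 1.4830 × 1.5623 = 2.31689 rad
ρ = (1 − cos θ)/κ = (1 − -0.67878)/1.4830 = 1.13201
z = sin θ / κ = 0.73435/1.4830 = 0.49518
x = ρ cos φ = 1.13201 × cos(265.73°) = -0.08429
y = ρ sin φ = 1.13201 × sin(265.73°) = -1.12887

-0.084 -1.129 0.495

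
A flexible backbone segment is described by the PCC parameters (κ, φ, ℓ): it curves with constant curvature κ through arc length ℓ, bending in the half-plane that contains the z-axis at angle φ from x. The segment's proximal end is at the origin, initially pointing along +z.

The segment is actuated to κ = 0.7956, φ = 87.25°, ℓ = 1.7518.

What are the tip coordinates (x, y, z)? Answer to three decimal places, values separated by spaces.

0.050 1.034 1.237

θ = κ·ℓ = 0.7956 × 1.7518 = 1.39373 rad
ρ = (1 − cos θ)/κ = (1 − 0.17614)/0.7956 = 1.03552
z = sin θ / κ = 0.98437/0.7956 = 1.23726
x = ρ cos φ = 1.03552 × cos(87.25°) = 0.04968
y = ρ sin φ = 1.03552 × sin(87.25°) = 1.03433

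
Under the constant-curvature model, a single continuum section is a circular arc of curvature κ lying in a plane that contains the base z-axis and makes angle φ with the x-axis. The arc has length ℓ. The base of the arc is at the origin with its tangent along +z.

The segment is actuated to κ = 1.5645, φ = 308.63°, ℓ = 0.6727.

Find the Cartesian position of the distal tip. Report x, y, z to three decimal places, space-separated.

0.201 -0.252 0.555

θ = κ·ℓ = 1.5645 × 0.6727 = 1.05244 rad
ρ = (1 − cos θ)/κ = (1 − 0.49545)/1.5645 = 0.32250
z = sin θ / κ = 0.86863/1.5645 = 0.55522
x = ρ cos φ = 0.32250 × cos(308.63°) = 0.20133
y = ρ sin φ = 0.32250 × sin(308.63°) = -0.25193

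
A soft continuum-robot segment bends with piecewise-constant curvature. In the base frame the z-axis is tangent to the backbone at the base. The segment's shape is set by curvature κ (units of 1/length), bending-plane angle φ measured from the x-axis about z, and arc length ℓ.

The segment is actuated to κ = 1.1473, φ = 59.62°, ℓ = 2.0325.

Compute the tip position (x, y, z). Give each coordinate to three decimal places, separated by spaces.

0.745 1.271 0.631

θ = κ·ℓ = 1.1473 × 2.0325 = 2.33189 rad
ρ = (1 − cos θ)/κ = (1 − -0.68971)/1.1473 = 1.47277
z = sin θ / κ = 0.72408/1.1473 = 0.63112
x = ρ cos φ = 1.47277 × cos(59.62°) = 0.74483
y = ρ sin φ = 1.47277 × sin(59.62°) = 1.27055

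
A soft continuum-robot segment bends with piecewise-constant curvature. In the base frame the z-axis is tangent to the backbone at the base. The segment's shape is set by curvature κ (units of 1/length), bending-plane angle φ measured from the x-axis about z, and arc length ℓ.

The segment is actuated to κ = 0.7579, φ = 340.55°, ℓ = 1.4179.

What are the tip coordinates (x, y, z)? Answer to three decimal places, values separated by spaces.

0.652 -0.230 1.160

θ = κ·ℓ = 0.7579 × 1.4179 = 1.07463 rad
ρ = (1 − cos θ)/κ = (1 − 0.47606)/0.7579 = 0.69130
z = sin θ / κ = 0.87941/0.7579 = 1.16033
x = ρ cos φ = 0.69130 × cos(340.55°) = 0.65185
y = ρ sin φ = 0.69130 × sin(340.55°) = -0.23019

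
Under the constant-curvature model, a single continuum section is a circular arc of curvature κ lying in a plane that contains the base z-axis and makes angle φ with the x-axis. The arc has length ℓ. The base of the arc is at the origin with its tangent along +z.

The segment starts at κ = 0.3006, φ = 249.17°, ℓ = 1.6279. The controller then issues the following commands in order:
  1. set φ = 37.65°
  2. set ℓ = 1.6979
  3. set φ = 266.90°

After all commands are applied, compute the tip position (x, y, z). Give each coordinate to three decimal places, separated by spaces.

-0.023 -0.423 1.625

initial: κ=0.3006, φ=249.17°, ℓ=1.6279
cmd 1: set φ=37.65° → (κ,φ,ℓ)=(0.3006,37.65°,1.6279) → tip=(0.3091,0.2385,1.5637)
cmd 2: set ℓ=1.6979 → (κ,φ,ℓ)=(0.3006,37.65°,1.6979) → tip=(0.3357,0.2590,1.6251)
cmd 3: set φ=266.90° → (κ,φ,ℓ)=(0.3006,266.90°,1.6979) → tip=(-0.0229,-0.4233,1.6251)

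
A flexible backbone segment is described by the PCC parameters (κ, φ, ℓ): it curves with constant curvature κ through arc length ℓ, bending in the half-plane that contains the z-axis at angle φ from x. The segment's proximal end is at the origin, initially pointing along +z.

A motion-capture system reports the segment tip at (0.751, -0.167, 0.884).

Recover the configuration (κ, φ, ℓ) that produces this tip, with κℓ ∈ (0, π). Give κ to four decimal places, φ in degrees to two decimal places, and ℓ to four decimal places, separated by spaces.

1.1204 347.46 1.2784

ρ = √(x²+y²) = √(0.751² + -0.167²) = 0.76934
φ = atan2(y, x) mod 360° = atan2(-0.167, 0.751) = 347.4631°
|p|² = ρ² + z² = 0.76934² + 0.884² = 1.37335
κ = 2ρ / |p|² = 2×0.76934 / 1.37335 = 1.12039
θ = 2·atan2(ρ, z) = 2·atan2(0.76934, 0.884) = 1.43232 rad
ℓ = θ/κ = 1.43232/1.12039 = 1.27841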